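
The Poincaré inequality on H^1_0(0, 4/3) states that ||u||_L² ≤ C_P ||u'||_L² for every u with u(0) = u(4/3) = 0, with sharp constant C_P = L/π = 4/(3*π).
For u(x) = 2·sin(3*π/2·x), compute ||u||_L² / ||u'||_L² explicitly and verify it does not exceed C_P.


||u||_L² / ||u'||_L² = 2/(3*π) < C_P = 4/(3*π).

u(x) = 2·sin(3*π/2·x), so u'(x) = 3*π*cos(3*π*x/2).
Writing u(x) = A·sin(kπx/L) with A = 2 and k = 2, use ∫_0^L sin²(kπx/L) dx = L/2 and ∫_0^L cos²(kπx/L) dx = L/2.
u² = 4·sin²(3*π/2·x) and (u')² = 9*π^2·cos²(3*π/2·x), and each of sin², cos² integrates to L/2 = 2/3 over (0, 4/3).
∫_0^4/3 u² dx = 8/3, so ||u||_L² = 2*sqrt(6)/3.
∫_0^4/3 (u')² dx = 6*π^2, so ||u'||_L² = sqrt(6)*π.
Ratio ||u||_L² / ||u'||_L² = 2/(3*π).
Sharp Poincaré constant on H^1_0(0, 4/3) is C_P = L/π = 4/(3*π), achieved by sin(3*π/4·x).
This is the k = 2 harmonic; the ratio L/(kπ) is strictly less than C_P = L/π, consistent with the sharp inequality ||u||_L² ≤ C_P ||u'||_L².


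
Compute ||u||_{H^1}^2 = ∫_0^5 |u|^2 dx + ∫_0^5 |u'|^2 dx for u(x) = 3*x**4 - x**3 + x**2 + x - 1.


||u||_{H^1}^2 = 268968065/84

The H^1 norm (squared) on an interval (0, L) is
  ||u||_{H^1}^2 = ∫_0^L u(x)^2 dx + ∫_0^L u'(x)^2 dx.
Compute u'(x) = 12*x**3 - 3*x**2 + 2*x + 1.
Then u(x)^2 = 9*x**8 - 6*x**7 + 7*x**6 + 4*x**5 - 7*x**4 + 4*x**3 - x**2 - 2*x + 1 and u'(x)^2 = 144*x**6 - 72*x**5 + 57*x**4 + 12*x**3 - 2*x**2 + 4*x + 1.
Integrate each monomial from 0 to 5 using ∫_0^5 c·x^n dx = c·5^(n+1)/(n+1):
  ∫_0^5 u(x)^2 dx = ∫_0^5 (9*x^8 - 6*x^7 + 7*x^6 + 4*x^5 - 7*x^4 + 4*x^3 - x^2 - 2*x + 1) dx. Term by term:
    ∫_0^5 9*x^8 dx = 1953125;  ∫_0^5 -6*x^7 dx = -1171875/4;  ∫_0^5 7*x^6 dx = 78125;
    ∫_0^5 4*x^5 dx = 31250/3;  ∫_0^5 -7*x^4 dx = -4375;  ∫_0^5 4*x^3 dx = 625;
    ∫_0^5 -x^2 dx = -125/3;  ∫_0^5 -2*x dx = -25;  ∫_0^5 1 dx = 5.
  Sum: 1953125 − 1171875/4 + 78125 + 31250/3 − 4375 + 625 − 125/3 − 25 + 5 = 6979545/4.
  ∫_0^5 u'(x)^2 dx = ∫_0^5 (144*x^6 - 72*x^5 + 57*x^4 + 12*x^3 - 2*x^2 + 4*x + 1) dx. Term by term:
    ∫_0^5 144*x^6 dx = 11250000/7;  ∫_0^5 -72*x^5 dx = -187500;  ∫_0^5 57*x^4 dx = 35625;
    ∫_0^5 12*x^3 dx = 1875;  ∫_0^5 -2*x^2 dx = -250/3;  ∫_0^5 4*x dx = 50;
    ∫_0^5 1 dx = 5.
  Sum: 11250000/7 − 187500 + 35625 + 1875 − 250/3 + 50 + 5 = 30599405/21.
Adding: ||u||_{H^1}^2 = 6979545/4 + 30599405/21 = 268968065/84.


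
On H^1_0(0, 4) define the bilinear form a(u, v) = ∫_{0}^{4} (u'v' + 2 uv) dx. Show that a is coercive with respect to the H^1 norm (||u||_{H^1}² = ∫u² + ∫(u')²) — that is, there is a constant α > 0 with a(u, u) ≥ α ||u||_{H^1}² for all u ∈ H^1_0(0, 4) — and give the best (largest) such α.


α = 1

Coercivity of a(·,·) on H^1_0(0, 4) means a(u, u) ≥ α ||u||_{H^1}² for every u ∈ H^1_0.
The interval has length L = 4, and Poincaré/coercivity depend only on L. Here a(u, u) = ∫(u')² + (2)·∫u².
Here c = 2 ≥ 1, so a(u,u) = ∫(u')² + c∫u² ≥ ∫(u')² + ∫u² = ||u||_{H^1}², i.e. α = 1 works. No larger α is possible: a(u,u) ≥ α||u||_{H^1}² means (1−α)∫(u')² ≥ (α−c)∫u², and for the modes u_n = sin(nπ(x−x₀)/L) (x₀ the left endpoint) one has ∫u_n²/∫(u_n')² = (L/(nπ))² → 0, so a(u_n,u_n)/||u_n||_{H^1}² → 1. Hence the optimal constant is α = 1.
Therefore α = 1.


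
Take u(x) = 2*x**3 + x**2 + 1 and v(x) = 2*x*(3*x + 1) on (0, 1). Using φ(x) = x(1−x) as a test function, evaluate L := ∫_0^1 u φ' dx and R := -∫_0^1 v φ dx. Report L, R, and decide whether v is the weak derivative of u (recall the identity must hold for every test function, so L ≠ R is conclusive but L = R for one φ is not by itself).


LHS = -7/15, RHS = -7/15. Yes, v = u' weakly.

u(x) = 2*x**3 + x**2 + 1, classical derivative u'(x) = 6*x**2 + 2*x.
φ(x) = x(1−x), so φ'(x) = 1 - 2*x.
Note φ(0) = φ(1) = 0, so the boundary term u·φ vanishes.
LHS = ∫_0^1 u(x) φ'(x) dx = ∫_0^1 (-4*x^4 + x^2 - 2*x + 1) dx. Term by term:
  ∫_0^1 -4*x^4 dx = -4/5;  ∫_0^1 x^2 dx = 1/3;  ∫_0^1 -2*x dx = -1;
  ∫_0^1 1 dx = 1.
Sum: -4/5 + 1/3 − 1 + 1 = -7/15.
So LHS = -7/15.
∫_0^1 v(x) φ(x) dx = ∫_0^1 (-6*x^4 + 4*x^3 + 2*x^2) dx. Term by term:
  ∫_0^1 -6*x^4 dx = -6/5;  ∫_0^1 4*x^3 dx = 1;  ∫_0^1 2*x^2 dx = 2/3.
Sum: -6/5 + 1 + 2/3 = 7/15.
So RHS = -∫_0^1 v(x) φ(x) dx = -7/15.
LHS = RHS, so the identity holds for this test φ.
Moreover u is smooth here and v(x) = u'(x) = 6*x**2 + 2*x pointwise, so the identity holds for every test function. Hence v is the weak derivative of u.


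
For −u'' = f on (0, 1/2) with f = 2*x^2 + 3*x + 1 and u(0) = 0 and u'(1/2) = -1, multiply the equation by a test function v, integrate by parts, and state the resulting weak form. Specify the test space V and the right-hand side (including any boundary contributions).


V = {v ∈ H^1(0, 1/2) : v(0) = 0} (test functions vanish at x = 0 where u is specified); weak form: ∫_0^1/2 u'v' dx = ∫_0^1/2 (2*x^2 + 3*x + 1) v dx − v(1/2) for all v ∈ V.

Multiply both sides by a test function v and integrate from 0 to 1/2:
  ∫_0^1/2 −u''(x) v(x) dx = ∫_0^1/2 f(x) v(x) dx.
Integrate the LHS by parts once:
  ∫_0^1/2 −u'' v dx = −[u'(x) v(x)]_0^1/2 + ∫_0^1/2 u'(x) v'(x) dx.
Thus ∫_0^1/2 u'(x) v'(x) dx = ∫_0^1/2 f(x) v(x) dx + [u'(x) v(x)]_0^1/2.
Choose V so that boundary terms are either known or forced to vanish.
Mixed BC: u(0) = 0 (Dirichlet) and u'(1/2) = -1 (Neumann). Define V = {v ∈ H^1(0, 1/2) : v(0) = 0}. Then [u' v]_0^1/2 = u'(1/2)·v(1/2) − u'(0)·0 = − v(1/2).
Weak formulation: find u (satisfying any essential BC) such that ∫_0^1/2 u'(x) v'(x) dx = ∫_0^1/2 f v dx − v(1/2) for all v ∈ V (Dirichlet at 0 absorbed into V; Neumann datum at x = 1/2 contributes the boundary term).
Substituting f(x) = 2*x^2 + 3*x + 1, the right-hand side is ∫_0^1/2 (2*x^2 + 3*x + 1) v dx − v(1/2).


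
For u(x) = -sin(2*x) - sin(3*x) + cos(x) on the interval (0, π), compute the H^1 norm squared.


||u||_{H^1(0,π)}^2 = -16/3 + 17*π/2

u'(x) = -sin(x) - 2*cos(2*x) - 3*cos(3*x).
Expand u² and (u')² and integrate term by term on (0, π), using: for integers n ≥ 1, ∫_0^π sin²(nx) dx = ∫_0^π cos²(nx) dx = π/2; for n ≠ n', ∫_0^π sin(nx)sin(n'x) dx = ∫_0^π cos(nx)cos(n'x) dx = 0; and by product-to-sum, ∫_0^π sin(nx)cos(n'x) dx = ½∫_0^π [sin((n+n')x) + sin((n−n')x)] dx, which is 0 when n+n' is even and 2n/(n²−n'²) when n+n' is odd (it need not vanish on (0, π)).
  u² squared terms: (-1)²·∫sin(2x)² dx = 1·π/2 = π/2;  (-1)²·∫sin(3x)² dx = 1·π/2 = π/2;  (1)²·∫cos(x)² dx = 1·π/2 = π/2.
  u² cross terms: 2·(-1)·(-1)·∫sin(2x)·sin(3x) dx = 2·(0) = 0;  2·(-1)·(1)·∫sin(2x)·cos(x) dx = -2·(4/3) = -8/3;  2·(-1)·(1)·∫sin(3x)·cos(x) dx = -2·(0) = 0.
  So ∫_0^π u² dx = π/2 + π/2 + π/2 + 0 − 8/3 + 0 = -8/3 + 3*π/2.
  (u')² squared terms: (-1)²·∫sin(x)² dx = 1·π/2 = π/2;  (-3)²·∫cos(3x)² dx = 9·π/2 = 9*π/2;  (-2)²·∫cos(2x)² dx = 4·π/2 = 2*π.
  (u')² cross terms: 2·(-1)·(-3)·∫sin(x)·cos(3x) dx = 6·(0) = 0;  2·(-1)·(-2)·∫sin(x)·cos(2x) dx = 4·(-2/3) = -8/3;  2·(-3)·(-2)·∫cos(3x)·cos(2x) dx = 12·(0) = 0.
  So ∫_0^π (u')² dx = π/2 + 9*π/2 + 2*π + 0 − 8/3 + 0 = -8/3 + 7*π.
||u||_{H^1}^2 = (-8/3 + 3*π/2) + (-8/3 + 7*π) = -16/3 + 17*π/2.


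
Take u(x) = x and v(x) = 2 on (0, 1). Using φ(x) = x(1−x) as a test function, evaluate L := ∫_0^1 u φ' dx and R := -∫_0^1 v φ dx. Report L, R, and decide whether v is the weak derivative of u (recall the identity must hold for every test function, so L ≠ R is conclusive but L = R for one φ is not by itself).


LHS = -1/6, RHS = -1/3. No, v is not the weak derivative of u.

u(x) = x, classical derivative u'(x) = 1.
φ(x) = x(1−x), so φ'(x) = 1 - 2*x.
Note φ(0) = φ(1) = 0, so the boundary term u·φ vanishes.
LHS = ∫_0^1 u(x) φ'(x) dx = ∫_0^1 (-2*x^2 + x) dx. Term by term:
  ∫_0^1 -2*x^2 dx = -2/3;  ∫_0^1 x dx = 1/2.
Sum: -2/3 + 1/2 = -1/6.
So LHS = -1/6.
∫_0^1 v(x) φ(x) dx = ∫_0^1 (-2*x^2 + 2*x) dx. Term by term:
  ∫_0^1 -2*x^2 dx = -2/3;  ∫_0^1 2*x dx = 1.
Sum: -2/3 + 1 = 1/3.
So RHS = -∫_0^1 v(x) φ(x) dx = -1/3.
LHS − RHS = 1/6 ≠ 0, so the identity fails.
(For a valid weak derivative the identity must hold for EVERY test function, in particular this one. The failure shows v is NOT the weak derivative of u.)
Correct weak derivative would be u'(x) = 1.


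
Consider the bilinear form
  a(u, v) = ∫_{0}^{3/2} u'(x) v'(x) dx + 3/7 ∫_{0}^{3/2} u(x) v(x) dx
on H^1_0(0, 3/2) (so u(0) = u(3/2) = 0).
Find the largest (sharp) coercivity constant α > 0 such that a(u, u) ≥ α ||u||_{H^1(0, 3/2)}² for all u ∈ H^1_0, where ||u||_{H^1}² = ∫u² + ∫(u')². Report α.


α = (27 + 28*π^2)/(7*(9 + 4*π^2))

Coercivity of a(·,·) on H^1_0(0, 3/2) means a(u, u) ≥ α ||u||_{H^1}² for every u ∈ H^1_0.
The interval has length L = 3/2, and Poincaré/coercivity depend only on L. Here a(u, u) = ∫(u')² + (3/7)·∫u².
Here 0 < c = 3/7 < 1. The condition a(u,u) ≥ α||u||_{H^1}² reads (1−α)∫(u')² ≥ (α−c)∫u². Any admissible α is ≤ 1 (rapidly oscillating u have ∫u²/∫(u')² → 0), and α = 1 would force 0 ≥ (1−c)∫u², impossible since c < 1; so 1−α > 0. By the sharp Poincaré inequality on H^1_0 of an interval of length L, ∫(u')² ≥ (π/L)²∫u² with equality for the first sine mode sin(π(x−x₀)/L) (x₀ the left endpoint), so the inequality holds for all u iff (1−α)(π/L)² ≥ α − c, i.e. α ≤ ((π/L)² + c)/((π/L)² + 1) = (1 + c(L/π)²)/(1 + (L/π)²). With (π/L)² = 4*π^2/9 and c = 3/7, the largest admissible constant is α = ((π/L)² + c)/((π/L)² + 1).
Simplifying, α = (27 + 28*π^2)/(7*(9 + 4*π^2)).


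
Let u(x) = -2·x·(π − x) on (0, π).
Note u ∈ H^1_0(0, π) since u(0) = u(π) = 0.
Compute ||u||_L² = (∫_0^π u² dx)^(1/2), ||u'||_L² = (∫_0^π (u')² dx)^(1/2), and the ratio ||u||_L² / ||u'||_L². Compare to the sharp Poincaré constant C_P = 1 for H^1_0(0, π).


||u||_L² / ||u'||_L² = sqrt(10)*π/10 < C_P = 1.

u(x) = -2·x·(π − x), so u'(x) = 4*x - 2*π.
u(x) = -2·x·(π − x) vanishes at x = 0 and x = π, so u ∈ H^1_0(0, π). Differentiate via the product rule and integrate the resulting polynomials term by term.
  ∫_0^π u² dx = ∫_0^π (4*x^4 - 8*π*x^3 + 4*π^2*x^2) dx. Term by term:
    ∫_0^π 4*x^4 dx = 4*π^5/5;  ∫_0^π -8*π*x^3 dx = -2*π^5;  ∫_0^π 4*π^2*x^2 dx = 4*π^5/3.
  Sum: 4*π^5/5 − 2*π^5 + 4*π^5/3 = 2*π^5/15.
  ∫_0^π (u')² dx = ∫_0^π (16*x^2 - 16*π*x + 4*π^2) dx. Term by term:
    ∫_0^π 16*x^2 dx = 16*π^3/3;  ∫_0^π -16*π*x dx = -8*π^3;  ∫_0^π 4*π^2 dx = 4*π^3.
  Sum: 16*π^3/3 − 8*π^3 + 4*π^3 = 4*π^3/3.
∫_0^π u² dx = 2*π^5/15, so ||u||_L² = sqrt(30)*π^(5/2)/15.
∫_0^π (u')² dx = 4*π^3/3, so ||u'||_L² = 2*sqrt(3)*π^(3/2)/3.
Ratio ||u||_L² / ||u'||_L² = sqrt(10)*π/10.
Sharp Poincaré constant on H^1_0(0, π) is C_P = L/π = 1, achieved by sin(x).
A polynomial bump cannot attain the sharp Poincaré constant (only the first sine eigenfunction does), so the ratio is strictly less than C_P, consistent with ||u||_L² ≤ C_P ||u'||_L².


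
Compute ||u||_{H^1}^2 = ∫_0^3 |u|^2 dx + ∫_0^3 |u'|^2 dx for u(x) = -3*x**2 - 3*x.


||u||_{H^1}^2 = 13959/10

The H^1 norm (squared) on an interval (0, L) is
  ||u||_{H^1}^2 = ∫_0^L u(x)^2 dx + ∫_0^L u'(x)^2 dx.
Compute u'(x) = -6*x - 3.
Then u(x)^2 = 9*x**4 + 18*x**3 + 9*x**2 and u'(x)^2 = 36*x**2 + 36*x + 9.
Integrate each monomial from 0 to 3 using ∫_0^3 c·x^n dx = c·3^(n+1)/(n+1):
  ∫_0^3 u(x)^2 dx = ∫_0^3 (9*x^4 + 18*x^3 + 9*x^2) dx. Term by term:
    ∫_0^3 9*x^4 dx = 2187/5;  ∫_0^3 18*x^3 dx = 729/2;  ∫_0^3 9*x^2 dx = 81.
  Sum: 2187/5 + 729/2 + 81 = 8829/10.
  ∫_0^3 u'(x)^2 dx = ∫_0^3 (36*x^2 + 36*x + 9) dx. Term by term:
    ∫_0^3 36*x^2 dx = 324;  ∫_0^3 36*x dx = 162;  ∫_0^3 9 dx = 27.
  Sum: 324 + 162 + 27 = 513.
Adding: ||u||_{H^1}^2 = 8829/10 + 513 = 13959/10.


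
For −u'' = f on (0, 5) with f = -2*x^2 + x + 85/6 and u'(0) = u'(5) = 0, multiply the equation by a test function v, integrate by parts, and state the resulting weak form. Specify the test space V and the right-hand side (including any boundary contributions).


V = H^1(0, 5) (no boundary constraint on v; u is determined up to an additive constant); weak form: ∫_0^5 u'v' dx = ∫_0^5 (-2*x^2 + x + 85/6) v dx for all v ∈ V.

Multiply both sides by a test function v and integrate from 0 to 5:
  ∫_0^5 −u''(x) v(x) dx = ∫_0^5 f(x) v(x) dx.
Integrate the LHS by parts once:
  ∫_0^5 −u'' v dx = −[u'(x) v(x)]_0^5 + ∫_0^5 u'(x) v'(x) dx.
Thus ∫_0^5 u'(x) v'(x) dx = ∫_0^5 f(x) v(x) dx + [u'(x) v(x)]_0^5.
Choose V so that boundary terms are either known or forced to vanish.
u has homogeneous Neumann: u'(0) = u'(5) = 0. So [u' v]_0^5 = 0·v(5) − 0·v(0) = 0 for any v; take V = H^1(0, 5).
Weak formulation: find u (satisfying any essential BC) such that ∫_0^5 u'(x) v'(x) dx = ∫_0^5 f v dx for all v ∈ V (homogeneous Neumann, so boundary terms vanish).
Substituting f(x) = -2*x^2 + x + 85/6, the right-hand side is ∫_0^5 (-2*x^2 + x + 85/6) v dx.
Compatibility check (pure Neumann): taking v ≡ 1 ∈ V gives 0 = ∫_0^5 f dx + (0) − (0), i.e. ∫_0^5 f dx must equal u'(0) − u'(5) = 0. Indeed ∫_0^5 (-2*x^2 + x + 85/6) dx = 0, so the data are compatible. The solution is then unique only up to an additive constant (fix it e.g. by requiring ∫_0^5 u dx = 0).


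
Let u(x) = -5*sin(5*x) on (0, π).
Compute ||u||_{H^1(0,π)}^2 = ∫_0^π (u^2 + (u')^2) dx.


||u||_{H^1(0,π)}^2 = 325*π

u'(x) = -25*cos(5*x).
Expand u² and (u')² and integrate term by term on (0, π), using: for integers n ≥ 1, ∫_0^π sin²(nx) dx = ∫_0^π cos²(nx) dx = π/2; for n ≠ n', ∫_0^π sin(nx)sin(n'x) dx = ∫_0^π cos(nx)cos(n'x) dx = 0; and by product-to-sum, ∫_0^π sin(nx)cos(n'x) dx = ½∫_0^π [sin((n+n')x) + sin((n−n')x)] dx, which is 0 when n+n' is even and 2n/(n²−n'²) when n+n' is odd (it need not vanish on (0, π)).
  u² squared terms: (-5)²·∫sin(5x)² dx = 25·π/2 = 25*π/2.
  So ∫_0^π u² dx = 25*π/2.
  (u')² squared terms: (-25)²·∫cos(5x)² dx = 625·π/2 = 625*π/2.
  So ∫_0^π (u')² dx = 625*π/2.
||u||_{H^1}^2 = (25*π/2) + (625*π/2) = 325*π.


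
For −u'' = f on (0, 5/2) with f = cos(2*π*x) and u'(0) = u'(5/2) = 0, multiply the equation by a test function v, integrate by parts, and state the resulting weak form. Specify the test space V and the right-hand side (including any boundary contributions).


V = H^1(0, 5/2) (no boundary constraint on v; u is determined up to an additive constant); weak form: ∫_0^5/2 u'v' dx = ∫_0^5/2 (cos(2*π*x)) v dx for all v ∈ V.

Multiply both sides by a test function v and integrate from 0 to 5/2:
  ∫_0^5/2 −u''(x) v(x) dx = ∫_0^5/2 f(x) v(x) dx.
Integrate the LHS by parts once:
  ∫_0^5/2 −u'' v dx = −[u'(x) v(x)]_0^5/2 + ∫_0^5/2 u'(x) v'(x) dx.
Thus ∫_0^5/2 u'(x) v'(x) dx = ∫_0^5/2 f(x) v(x) dx + [u'(x) v(x)]_0^5/2.
Choose V so that boundary terms are either known or forced to vanish.
u has homogeneous Neumann: u'(0) = u'(5/2) = 0. So [u' v]_0^5/2 = 0·v(5/2) − 0·v(0) = 0 for any v; take V = H^1(0, 5/2).
Weak formulation: find u (satisfying any essential BC) such that ∫_0^5/2 u'(x) v'(x) dx = ∫_0^5/2 f v dx for all v ∈ V (homogeneous Neumann, so boundary terms vanish).
Substituting f(x) = cos(2*π*x), the right-hand side is ∫_0^5/2 (cos(2*π*x)) v dx.
Compatibility check (pure Neumann): taking v ≡ 1 ∈ V gives 0 = ∫_0^5/2 f dx + (0) − (0), i.e. ∫_0^5/2 f dx must equal u'(0) − u'(5/2) = 0. Indeed ∫_0^5/2 (cos(2*π*x)) dx = 0, so the data are compatible. The solution is then unique only up to an additive constant (fix it e.g. by requiring ∫_0^5/2 u dx = 0).


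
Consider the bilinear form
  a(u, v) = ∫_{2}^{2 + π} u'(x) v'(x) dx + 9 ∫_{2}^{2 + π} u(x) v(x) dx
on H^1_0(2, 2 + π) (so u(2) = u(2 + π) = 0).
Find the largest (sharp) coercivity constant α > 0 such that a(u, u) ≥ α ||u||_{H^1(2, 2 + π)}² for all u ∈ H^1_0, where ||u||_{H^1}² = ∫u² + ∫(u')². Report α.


α = 1

Coercivity of a(·,·) on H^1_0(2, 2 + π) means a(u, u) ≥ α ||u||_{H^1}² for every u ∈ H^1_0.
The interval has length L = π, and Poincaré/coercivity depend only on L. Here a(u, u) = ∫(u')² + (9)·∫u².
Here c = 9 ≥ 1, so a(u,u) = ∫(u')² + c∫u² ≥ ∫(u')² + ∫u² = ||u||_{H^1}², i.e. α = 1 works. No larger α is possible: a(u,u) ≥ α||u||_{H^1}² means (1−α)∫(u')² ≥ (α−c)∫u², and for the modes u_n = sin(nπ(x−x₀)/L) (x₀ the left endpoint) one has ∫u_n²/∫(u_n')² = (L/(nπ))² → 0, so a(u_n,u_n)/||u_n||_{H^1}² → 1. Hence the optimal constant is α = 1.
Therefore α = 1.


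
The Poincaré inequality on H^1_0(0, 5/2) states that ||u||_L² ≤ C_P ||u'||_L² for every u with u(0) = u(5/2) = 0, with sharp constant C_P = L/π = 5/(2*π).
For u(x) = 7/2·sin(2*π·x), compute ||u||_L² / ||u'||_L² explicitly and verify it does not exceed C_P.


||u||_L² / ||u'||_L² = 1/(2*π) < C_P = 5/(2*π).

u(x) = 7/2·sin(2*π·x), so u'(x) = 7*π*cos(2*π*x).
Writing u(x) = A·sin(kπx/L) with A = 7/2 and k = 5, use ∫_0^L sin²(kπx/L) dx = L/2 and ∫_0^L cos²(kπx/L) dx = L/2.
u² = 49/4·sin²(2*π·x) and (u')² = 49*π^2·cos²(2*π·x), and each of sin², cos² integrates to L/2 = 5/4 over (0, 5/2).
∫_0^5/2 u² dx = 245/16, so ||u||_L² = 7*sqrt(5)/4.
∫_0^5/2 (u')² dx = 245*π^2/4, so ||u'||_L² = 7*sqrt(5)*π/2.
Ratio ||u||_L² / ||u'||_L² = 1/(2*π).
Sharp Poincaré constant on H^1_0(0, 5/2) is C_P = L/π = 5/(2*π), achieved by sin(2*π/5·x).
This is the k = 5 harmonic; the ratio L/(kπ) is strictly less than C_P = L/π, consistent with the sharp inequality ||u||_L² ≤ C_P ||u'||_L².


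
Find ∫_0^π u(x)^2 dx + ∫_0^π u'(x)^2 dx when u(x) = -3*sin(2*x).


||u||_{H^1(0,π)}^2 = 45*π/2

u'(x) = -6*cos(2*x).
Expand u² and (u')² and integrate term by term on (0, π), using: for integers n ≥ 1, ∫_0^π sin²(nx) dx = ∫_0^π cos²(nx) dx = π/2; for n ≠ n', ∫_0^π sin(nx)sin(n'x) dx = ∫_0^π cos(nx)cos(n'x) dx = 0; and by product-to-sum, ∫_0^π sin(nx)cos(n'x) dx = ½∫_0^π [sin((n+n')x) + sin((n−n')x)] dx, which is 0 when n+n' is even and 2n/(n²−n'²) when n+n' is odd (it need not vanish on (0, π)).
  u² squared terms: (-3)²·∫sin(2x)² dx = 9·π/2 = 9*π/2.
  So ∫_0^π u² dx = 9*π/2.
  (u')² squared terms: (-6)²·∫cos(2x)² dx = 36·π/2 = 18*π.
  So ∫_0^π (u')² dx = 18*π.
||u||_{H^1}^2 = (9*π/2) + (18*π) = 45*π/2.


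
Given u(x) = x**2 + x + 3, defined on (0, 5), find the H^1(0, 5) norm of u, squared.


||u||_{H^1}^2 = 9425/6

The H^1 norm (squared) on an interval (0, L) is
  ||u||_{H^1}^2 = ∫_0^L u(x)^2 dx + ∫_0^L u'(x)^2 dx.
Compute u'(x) = 2*x + 1.
Then u(x)^2 = x**4 + 2*x**3 + 7*x**2 + 6*x + 9 and u'(x)^2 = 4*x**2 + 4*x + 1.
Integrate each monomial from 0 to 5 using ∫_0^5 c·x^n dx = c·5^(n+1)/(n+1):
  ∫_0^5 u(x)^2 dx = ∫_0^5 (x^4 + 2*x^3 + 7*x^2 + 6*x + 9) dx. Term by term:
    ∫_0^5 x^4 dx = 625;  ∫_0^5 2*x^3 dx = 625/2;  ∫_0^5 7*x^2 dx = 875/3;
    ∫_0^5 6*x dx = 75;  ∫_0^5 9 dx = 45.
  Sum: 625 + 625/2 + 875/3 + 75 + 45 = 8095/6.
  ∫_0^5 u'(x)^2 dx = ∫_0^5 (4*x^2 + 4*x + 1) dx. Term by term:
    ∫_0^5 4*x^2 dx = 500/3;  ∫_0^5 4*x dx = 50;  ∫_0^5 1 dx = 5.
  Sum: 500/3 + 50 + 5 = 665/3.
Adding: ||u||_{H^1}^2 = 8095/6 + 665/3 = 9425/6.


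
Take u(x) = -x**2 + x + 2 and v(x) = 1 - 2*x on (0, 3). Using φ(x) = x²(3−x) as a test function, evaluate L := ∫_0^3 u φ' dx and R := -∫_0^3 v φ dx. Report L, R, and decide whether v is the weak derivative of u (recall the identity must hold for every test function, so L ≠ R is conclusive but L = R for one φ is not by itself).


LHS = 351/20, RHS = 351/20. Yes, v = u' weakly.

u(x) = -x**2 + x + 2, classical derivative u'(x) = 1 - 2*x.
φ(x) = x²(3−x), so φ'(x) = 3*x*(2 - x).
Note φ(0) = φ(3) = 0, so the boundary term u·φ vanishes.
LHS = ∫_0^3 u(x) φ'(x) dx = ∫_0^3 (3*x^4 - 9*x^3 + 12*x) dx. Term by term:
  ∫_0^3 3*x^4 dx = 729/5;  ∫_0^3 -9*x^3 dx = -729/4;  ∫_0^3 12*x dx = 54.
Sum: 729/5 − 729/4 + 54 = 351/20.
So LHS = 351/20.
∫_0^3 v(x) φ(x) dx = ∫_0^3 (2*x^4 - 7*x^3 + 3*x^2) dx. Term by term:
  ∫_0^3 2*x^4 dx = 486/5;  ∫_0^3 -7*x^3 dx = -567/4;  ∫_0^3 3*x^2 dx = 27.
Sum: 486/5 − 567/4 + 27 = -351/20.
So RHS = -∫_0^3 v(x) φ(x) dx = 351/20.
LHS = RHS, so the identity holds for this test φ.
Moreover u is smooth here and v(x) = u'(x) = 1 - 2*x pointwise, so the identity holds for every test function. Hence v is the weak derivative of u.


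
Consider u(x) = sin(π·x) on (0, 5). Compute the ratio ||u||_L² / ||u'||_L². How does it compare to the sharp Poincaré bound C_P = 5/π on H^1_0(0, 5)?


||u||_L² / ||u'||_L² = 1/π < C_P = 5/π.

u(x) = sin(π·x), so u'(x) = π*cos(π*x).
Writing u(x) = A·sin(kπx/L) with A = 1 and k = 5, use ∫_0^L sin²(kπx/L) dx = L/2 and ∫_0^L cos²(kπx/L) dx = L/2.
u² = 1·sin²(π·x) and (u')² = π^2·cos²(π·x), and each of sin², cos² integrates to L/2 = 5/2 over (0, 5).
∫_0^5 u² dx = 5/2, so ||u||_L² = sqrt(10)/2.
∫_0^5 (u')² dx = 5*π^2/2, so ||u'||_L² = sqrt(10)*π/2.
Ratio ||u||_L² / ||u'||_L² = 1/π.
Sharp Poincaré constant on H^1_0(0, 5) is C_P = L/π = 5/π, achieved by sin(π/5·x).
This is the k = 5 harmonic; the ratio L/(kπ) is strictly less than C_P = L/π, consistent with the sharp inequality ||u||_L² ≤ C_P ||u'||_L².


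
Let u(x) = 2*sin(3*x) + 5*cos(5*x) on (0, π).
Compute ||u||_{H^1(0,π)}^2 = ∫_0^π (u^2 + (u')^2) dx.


||u||_{H^1(0,π)}^2 = 345*π

u'(x) = -25*sin(5*x) + 6*cos(3*x).
Expand u² and (u')² and integrate term by term on (0, π), using: for integers n ≥ 1, ∫_0^π sin²(nx) dx = ∫_0^π cos²(nx) dx = π/2; for n ≠ n', ∫_0^π sin(nx)sin(n'x) dx = ∫_0^π cos(nx)cos(n'x) dx = 0; and by product-to-sum, ∫_0^π sin(nx)cos(n'x) dx = ½∫_0^π [sin((n+n')x) + sin((n−n')x)] dx, which is 0 when n+n' is even and 2n/(n²−n'²) when n+n' is odd (it need not vanish on (0, π)).
  u² squared terms: (2)²·∫sin(3x)² dx = 4·π/2 = 2*π;  (5)²·∫cos(5x)² dx = 25·π/2 = 25*π/2.
  u² cross terms: 2·(2)·(5)·∫sin(3x)·cos(5x) dx = 20·(0) = 0.
  So ∫_0^π u² dx = 2*π + 25*π/2 + 0 = 29*π/2.
  (u')² squared terms: (-25)²·∫sin(5x)² dx = 625·π/2 = 625*π/2;  (6)²·∫cos(3x)² dx = 36·π/2 = 18*π.
  (u')² cross terms: 2·(-25)·(6)·∫sin(5x)·cos(3x) dx = -300·(0) = 0.
  So ∫_0^π (u')² dx = 625*π/2 + 18*π + 0 = 661*π/2.
||u||_{H^1}^2 = (29*π/2) + (661*π/2) = 345*π.


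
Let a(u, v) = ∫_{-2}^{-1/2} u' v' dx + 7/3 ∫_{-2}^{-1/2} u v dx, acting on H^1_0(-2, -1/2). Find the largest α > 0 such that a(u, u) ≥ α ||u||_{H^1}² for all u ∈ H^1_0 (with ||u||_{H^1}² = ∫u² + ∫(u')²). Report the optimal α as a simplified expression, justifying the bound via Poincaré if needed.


α = 1

Coercivity of a(·,·) on H^1_0(-2, -1/2) means a(u, u) ≥ α ||u||_{H^1}² for every u ∈ H^1_0.
The interval has length L = 3/2, and Poincaré/coercivity depend only on L. Here a(u, u) = ∫(u')² + (7/3)·∫u².
Here c = 7/3 ≥ 1, so a(u,u) = ∫(u')² + c∫u² ≥ ∫(u')² + ∫u² = ||u||_{H^1}², i.e. α = 1 works. No larger α is possible: a(u,u) ≥ α||u||_{H^1}² means (1−α)∫(u')² ≥ (α−c)∫u², and for the modes u_n = sin(nπ(x−x₀)/L) (x₀ the left endpoint) one has ∫u_n²/∫(u_n')² = (L/(nπ))² → 0, so a(u_n,u_n)/||u_n||_{H^1}² → 1. Hence the optimal constant is α = 1.
Therefore α = 1.


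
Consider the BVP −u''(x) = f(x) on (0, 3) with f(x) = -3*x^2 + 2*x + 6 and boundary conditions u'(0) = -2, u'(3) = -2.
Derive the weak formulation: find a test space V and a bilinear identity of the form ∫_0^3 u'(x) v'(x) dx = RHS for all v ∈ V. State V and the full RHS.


V = H^1(0, 3) (v unrestricted at boundary; u is determined up to an additive constant); weak form: ∫_0^3 u'v' dx = ∫_0^3 (-3*x^2 + 2*x + 6) v dx − 2·v(3) + 2·v(0) for all v ∈ V.

Multiply both sides by a test function v and integrate from 0 to 3:
  ∫_0^3 −u''(x) v(x) dx = ∫_0^3 f(x) v(x) dx.
Integrate the LHS by parts once:
  ∫_0^3 −u'' v dx = −[u'(x) v(x)]_0^3 + ∫_0^3 u'(x) v'(x) dx.
Thus ∫_0^3 u'(x) v'(x) dx = ∫_0^3 f(x) v(x) dx + [u'(x) v(x)]_0^3.
Choose V so that boundary terms are either known or forced to vanish.
u has inhomogeneous Neumann u'(0) = -2, u'(3) = -2. [u' v]_0^3 = (-2)·v(3) − (-2)·v(0) = − 2·v(3) + 2·v(0). Take V = H^1(0, 3); boundary term becomes part of RHS.
Weak formulation: find u (satisfying any essential BC) such that ∫_0^3 u'(x) v'(x) dx = ∫_0^3 f v dx − 2·v(3) + 2·v(0) for all v ∈ V (Neumann data are natural BCs: they enter the RHS as boundary terms).
Substituting f(x) = -3*x^2 + 2*x + 6, the right-hand side is ∫_0^3 (-3*x^2 + 2*x + 6) v dx − 2·v(3) + 2·v(0).
Compatibility check (pure Neumann): taking v ≡ 1 ∈ V gives 0 = ∫_0^3 f dx + (-2) − (-2), i.e. ∫_0^3 f dx must equal u'(0) − u'(3) = 0. Indeed ∫_0^3 (-3*x^2 + 2*x + 6) dx = 0, so the data are compatible. The solution is then unique only up to an additive constant (fix it e.g. by requiring ∫_0^3 u dx = 0).


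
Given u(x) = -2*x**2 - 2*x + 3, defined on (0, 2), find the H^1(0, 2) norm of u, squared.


||u||_{H^1}^2 = 1694/15

The H^1 norm (squared) on an interval (0, L) is
  ||u||_{H^1}^2 = ∫_0^L u(x)^2 dx + ∫_0^L u'(x)^2 dx.
Compute u'(x) = -4*x - 2.
Then u(x)^2 = 4*x**4 + 8*x**3 - 8*x**2 - 12*x + 9 and u'(x)^2 = 16*x**2 + 16*x + 4.
Integrate each monomial from 0 to 2 using ∫_0^2 c·x^n dx = c·2^(n+1)/(n+1):
  ∫_0^2 u(x)^2 dx = ∫_0^2 (4*x^4 + 8*x^3 - 8*x^2 - 12*x + 9) dx. Term by term:
    ∫_0^2 4*x^4 dx = 128/5;  ∫_0^2 8*x^3 dx = 32;  ∫_0^2 -8*x^2 dx = -64/3;
    ∫_0^2 -12*x dx = -24;  ∫_0^2 9 dx = 18.
  Sum: 128/5 + 32 − 64/3 − 24 + 18 = 454/15.
  ∫_0^2 u'(x)^2 dx = ∫_0^2 (16*x^2 + 16*x + 4) dx. Term by term:
    ∫_0^2 16*x^2 dx = 128/3;  ∫_0^2 16*x dx = 32;  ∫_0^2 4 dx = 8.
  Sum: 128/3 + 32 + 8 = 248/3.
Adding: ||u||_{H^1}^2 = 454/15 + 248/3 = 1694/15.


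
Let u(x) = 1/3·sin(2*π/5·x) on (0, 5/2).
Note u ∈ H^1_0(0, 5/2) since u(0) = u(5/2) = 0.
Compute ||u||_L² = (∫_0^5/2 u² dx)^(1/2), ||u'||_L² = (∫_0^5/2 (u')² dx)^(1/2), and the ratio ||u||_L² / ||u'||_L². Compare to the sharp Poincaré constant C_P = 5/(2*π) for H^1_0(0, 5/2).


||u||_L² / ||u'||_L² = 5/(2*π) = C_P.

u(x) = 1/3·sin(2*π/5·x), so u'(x) = 2*π*cos(2*π*x/5)/15.
Writing u(x) = A·sin(kπx/L) with A = 1/3 and k = 1, use ∫_0^L sin²(kπx/L) dx = L/2 and ∫_0^L cos²(kπx/L) dx = L/2.
u² = 1/9·sin²(2*π/5·x) and (u')² = 4*π^2/225·cos²(2*π/5·x), and each of sin², cos² integrates to L/2 = 5/4 over (0, 5/2).
∫_0^5/2 u² dx = 5/36, so ||u||_L² = sqrt(5)/6.
∫_0^5/2 (u')² dx = π^2/45, so ||u'||_L² = sqrt(5)*π/15.
Ratio ||u||_L² / ||u'||_L² = 5/(2*π).
Sharp Poincaré constant on H^1_0(0, 5/2) is C_P = L/π = 5/(2*π), achieved by sin(2*π/5·x).
This is the k = 1 eigenfunction (up to amplitude), so the ratio equals the sharp Poincaré constant exactly.


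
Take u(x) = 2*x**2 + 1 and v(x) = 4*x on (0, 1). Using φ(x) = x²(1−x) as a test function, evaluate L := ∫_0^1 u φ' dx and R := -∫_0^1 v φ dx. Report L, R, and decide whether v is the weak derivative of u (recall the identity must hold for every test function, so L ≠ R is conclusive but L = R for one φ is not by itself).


LHS = -1/5, RHS = -1/5. Yes, v = u' weakly.

u(x) = 2*x**2 + 1, classical derivative u'(x) = 4*x.
φ(x) = x²(1−x), so φ'(x) = x*(2 - 3*x).
Note φ(0) = φ(1) = 0, so the boundary term u·φ vanishes.
LHS = ∫_0^1 u(x) φ'(x) dx = ∫_0^1 (-6*x^4 + 4*x^3 - 3*x^2 + 2*x) dx. Term by term:
  ∫_0^1 -6*x^4 dx = -6/5;  ∫_0^1 4*x^3 dx = 1;  ∫_0^1 -3*x^2 dx = -1;
  ∫_0^1 2*x dx = 1.
Sum: -6/5 + 1 − 1 + 1 = -1/5.
So LHS = -1/5.
∫_0^1 v(x) φ(x) dx = ∫_0^1 (-4*x^4 + 4*x^3) dx. Term by term:
  ∫_0^1 -4*x^4 dx = -4/5;  ∫_0^1 4*x^3 dx = 1.
Sum: -4/5 + 1 = 1/5.
So RHS = -∫_0^1 v(x) φ(x) dx = -1/5.
LHS = RHS, so the identity holds for this test φ.
Moreover u is smooth here and v(x) = u'(x) = 4*x pointwise, so the identity holds for every test function. Hence v is the weak derivative of u.


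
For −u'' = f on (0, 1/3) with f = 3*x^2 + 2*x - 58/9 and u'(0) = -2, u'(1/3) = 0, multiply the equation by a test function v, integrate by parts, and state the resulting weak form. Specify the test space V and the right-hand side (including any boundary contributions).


V = H^1(0, 1/3) (v unrestricted at boundary; u is determined up to an additive constant); weak form: ∫_0^1/3 u'v' dx = ∫_0^1/3 (3*x^2 + 2*x - 58/9) v dx + 2·v(0) for all v ∈ V.

Multiply both sides by a test function v and integrate from 0 to 1/3:
  ∫_0^1/3 −u''(x) v(x) dx = ∫_0^1/3 f(x) v(x) dx.
Integrate the LHS by parts once:
  ∫_0^1/3 −u'' v dx = −[u'(x) v(x)]_0^1/3 + ∫_0^1/3 u'(x) v'(x) dx.
Thus ∫_0^1/3 u'(x) v'(x) dx = ∫_0^1/3 f(x) v(x) dx + [u'(x) v(x)]_0^1/3.
Choose V so that boundary terms are either known or forced to vanish.
u has inhomogeneous Neumann u'(0) = -2, u'(1/3) = 0. [u' v]_0^1/3 = (0)·v(1/3) − (-2)·v(0) = 2·v(0). Take V = H^1(0, 1/3); boundary term becomes part of RHS.
Weak formulation: find u (satisfying any essential BC) such that ∫_0^1/3 u'(x) v'(x) dx = ∫_0^1/3 f v dx + 2·v(0) for all v ∈ V (Neumann data are natural BCs: they enter the RHS as boundary terms).
Substituting f(x) = 3*x^2 + 2*x - 58/9, the right-hand side is ∫_0^1/3 (3*x^2 + 2*x - 58/9) v dx + 2·v(0).
Compatibility check (pure Neumann): taking v ≡ 1 ∈ V gives 0 = ∫_0^1/3 f dx + (0) − (-2), i.e. ∫_0^1/3 f dx must equal u'(0) − u'(1/3) = -2. Indeed ∫_0^1/3 (3*x^2 + 2*x - 58/9) dx = -2, so the data are compatible. The solution is then unique only up to an additive constant (fix it e.g. by requiring ∫_0^1/3 u dx = 0).


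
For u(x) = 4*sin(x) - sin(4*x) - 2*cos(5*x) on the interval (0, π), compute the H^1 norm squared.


||u||_{H^1(0,π)}^2 = -832/9 + 153*π/2

u'(x) = 10*sin(5*x) + 4*cos(x) - 4*cos(4*x).
Expand u² and (u')² and integrate term by term on (0, π), using: for integers n ≥ 1, ∫_0^π sin²(nx) dx = ∫_0^π cos²(nx) dx = π/2; for n ≠ n', ∫_0^π sin(nx)sin(n'x) dx = ∫_0^π cos(nx)cos(n'x) dx = 0; and by product-to-sum, ∫_0^π sin(nx)cos(n'x) dx = ½∫_0^π [sin((n+n')x) + sin((n−n')x)] dx, which is 0 when n+n' is even and 2n/(n²−n'²) when n+n' is odd (it need not vanish on (0, π)).
  u² squared terms: (-1)²·∫sin(4x)² dx = 1·π/2 = π/2;  (-2)²·∫cos(5x)² dx = 4·π/2 = 2*π;  (4)²·∫sin(x)² dx = 16·π/2 = 8*π.
  u² cross terms: 2·(-1)·(-2)·∫sin(4x)·cos(5x) dx = 4·(-8/9) = -32/9;  2·(-1)·(4)·∫sin(4x)·sin(x) dx = -8·(0) = 0;  2·(-2)·(4)·∫cos(5x)·sin(x) dx = -16·(0) = 0.
  So ∫_0^π u² dx = π/2 + 2*π + 8*π − 32/9 + 0 + 0 = -32/9 + 21*π/2.
  (u')² squared terms: (-4)²·∫cos(4x)² dx = 16·π/2 = 8*π;  (4)²·∫cos(x)² dx = 16·π/2 = 8*π;  (10)²·∫sin(5x)² dx = 100·π/2 = 50*π.
  (u')² cross terms: 2·(-4)·(4)·∫cos(4x)·cos(x) dx = -32·(0) = 0;  2·(-4)·(10)·∫cos(4x)·sin(5x) dx = -80·(10/9) = -800/9;  2·(4)·(10)·∫cos(x)·sin(5x) dx = 80·(0) = 0.
  So ∫_0^π (u')² dx = 8*π + 8*π + 50*π + 0 − 800/9 + 0 = -800/9 + 66*π.
||u||_{H^1}^2 = (-32/9 + 21*π/2) + (-800/9 + 66*π) = -832/9 + 153*π/2.


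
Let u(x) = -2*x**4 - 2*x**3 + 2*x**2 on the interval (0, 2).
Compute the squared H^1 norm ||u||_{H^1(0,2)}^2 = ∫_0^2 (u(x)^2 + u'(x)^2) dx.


||u||_{H^1}^2 = 698176/315

The H^1 norm (squared) on an interval (0, L) is
  ||u||_{H^1}^2 = ∫_0^L u(x)^2 dx + ∫_0^L u'(x)^2 dx.
Compute u'(x) = -8*x**3 - 6*x**2 + 4*x.
Then u(x)^2 = 4*x**8 + 8*x**7 - 4*x**6 - 8*x**5 + 4*x**4 and u'(x)^2 = 64*x**6 + 96*x**5 - 28*x**4 - 48*x**3 + 16*x**2.
Integrate each monomial from 0 to 2 using ∫_0^2 c·x^n dx = c·2^(n+1)/(n+1):
  ∫_0^2 u(x)^2 dx = ∫_0^2 (4*x^8 + 8*x^7 - 4*x^6 - 8*x^5 + 4*x^4) dx. Term by term:
    ∫_0^2 4*x^8 dx = 2048/9;  ∫_0^2 8*x^7 dx = 256;  ∫_0^2 -4*x^6 dx = -512/7;
    ∫_0^2 -8*x^5 dx = -256/3;  ∫_0^2 4*x^4 dx = 128/5.
  Sum: 2048/9 + 256 − 512/7 − 256/3 + 128/5 = 110464/315.
  ∫_0^2 u'(x)^2 dx = ∫_0^2 (64*x^6 + 96*x^5 - 28*x^4 - 48*x^3 + 16*x^2) dx. Term by term:
    ∫_0^2 64*x^6 dx = 8192/7;  ∫_0^2 96*x^5 dx = 1024;  ∫_0^2 -28*x^4 dx = -896/5;
    ∫_0^2 -48*x^3 dx = -192;  ∫_0^2 16*x^2 dx = 128/3.
  Sum: 8192/7 + 1024 − 896/5 − 192 + 128/3 = 195904/105.
Adding: ||u||_{H^1}^2 = 110464/315 + 195904/105 = 698176/315.


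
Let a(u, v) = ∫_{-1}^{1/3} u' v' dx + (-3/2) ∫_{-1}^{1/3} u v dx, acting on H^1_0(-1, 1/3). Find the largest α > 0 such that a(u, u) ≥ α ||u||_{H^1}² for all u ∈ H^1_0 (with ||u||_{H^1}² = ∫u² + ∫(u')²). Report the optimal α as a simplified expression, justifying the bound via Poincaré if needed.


α = 3*(-8 + 3*π^2)/(16 + 9*π^2)

Coercivity of a(·,·) on H^1_0(-1, 1/3) means a(u, u) ≥ α ||u||_{H^1}² for every u ∈ H^1_0.
The interval has length L = 4/3, and Poincaré/coercivity depend only on L. Here a(u, u) = ∫(u')² + (-3/2)·∫u².
Here c = -3/2 < 0 with |c| < (π/L)² = 9*π^2/16, so coercivity still holds. The condition a(u,u) ≥ α||u||_{H^1}² reads (1−α)∫(u')² ≥ (α−c)∫u². Any admissible α is ≤ 1 (rapidly oscillating u have ∫u²/∫(u')² → 0), and α = 1 would force 0 ≥ (1−c)∫u², impossible since c < 1; so 1−α > 0. By the sharp Poincaré inequality on H^1_0 of an interval of length L, ∫(u')² ≥ (π/L)²∫u² with equality for the first sine mode sin(π(x−x₀)/L) (x₀ the left endpoint), so the inequality holds for all u iff (1−α)(π/L)² ≥ α − c, i.e. α ≤ ((π/L)² + c)/((π/L)² + 1) = (1 + c(L/π)²)/(1 + (L/π)²). (Direct route, valid since c ≤ 0: Poincaré gives c∫u² ≥ c(L/π)²∫(u')², so a(u,u) ≥ (1 + c(L/π)²)∫(u')², while ||u||_{H^1}² ≤ (1 + (L/π)²)∫(u')²; dividing yields the same α.) With (π/L)² = 9*π^2/16 and c = -3/2, the largest admissible constant is α = ((π/L)² + c)/((π/L)² + 1).
Simplifying, α = 3*(-8 + 3*π^2)/(16 + 9*π^2).


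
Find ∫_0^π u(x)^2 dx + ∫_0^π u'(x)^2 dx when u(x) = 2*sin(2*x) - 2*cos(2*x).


||u||_{H^1(0,π)}^2 = 20*π

u'(x) = 4*sin(2*x) + 4*cos(2*x).
Expand u² and (u')² and integrate term by term on (0, π), using: for integers n ≥ 1, ∫_0^π sin²(nx) dx = ∫_0^π cos²(nx) dx = π/2; for n ≠ n', ∫_0^π sin(nx)sin(n'x) dx = ∫_0^π cos(nx)cos(n'x) dx = 0; and by product-to-sum, ∫_0^π sin(nx)cos(n'x) dx = ½∫_0^π [sin((n+n')x) + sin((n−n')x)] dx, which is 0 when n+n' is even and 2n/(n²−n'²) when n+n' is odd (it need not vanish on (0, π)).
  u² squared terms: (-2)²·∫cos(2x)² dx = 4·π/2 = 2*π;  (2)²·∫sin(2x)² dx = 4·π/2 = 2*π.
  u² cross terms: 2·(-2)·(2)·∫cos(2x)·sin(2x) dx = -8·(0) = 0.
  So ∫_0^π u² dx = 2*π + 2*π + 0 = 4*π.
  (u')² squared terms: (4)²·∫cos(2x)² dx = 16·π/2 = 8*π;  (4)²·∫sin(2x)² dx = 16·π/2 = 8*π.
  (u')² cross terms: 2·(4)·(4)·∫cos(2x)·sin(2x) dx = 32·(0) = 0.
  So ∫_0^π (u')² dx = 8*π + 8*π + 0 = 16*π.
||u||_{H^1}^2 = (4*π) + (16*π) = 20*π.


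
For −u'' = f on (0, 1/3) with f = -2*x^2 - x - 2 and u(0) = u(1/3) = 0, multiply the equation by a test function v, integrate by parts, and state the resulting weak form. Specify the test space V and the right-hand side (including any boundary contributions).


V = H^1_0(0, 1/3) (so v(0) = v(1/3) = 0); weak form: ∫_0^1/3 u'v' dx = ∫_0^1/3 (-2*x^2 - x - 2) v dx for all v ∈ V.

Multiply both sides by a test function v and integrate from 0 to 1/3:
  ∫_0^1/3 −u''(x) v(x) dx = ∫_0^1/3 f(x) v(x) dx.
Integrate the LHS by parts once:
  ∫_0^1/3 −u'' v dx = −[u'(x) v(x)]_0^1/3 + ∫_0^1/3 u'(x) v'(x) dx.
Thus ∫_0^1/3 u'(x) v'(x) dx = ∫_0^1/3 f(x) v(x) dx + [u'(x) v(x)]_0^1/3.
Choose V so that boundary terms are either known or forced to vanish.
u is Dirichlet: u(0) = u(1/3) = 0. Let V = H^1_0(0, 1/3); then v(0) = v(1/3) = 0, and [u' v]_0^1/3 = 0.
Weak formulation: find u (satisfying any essential BC) such that ∫_0^1/3 u'(x) v'(x) dx = ∫_0^1/3 f v dx for all v ∈ V.
Substituting f(x) = -2*x^2 - x - 2, the right-hand side is ∫_0^1/3 (-2*x^2 - x - 2) v dx.


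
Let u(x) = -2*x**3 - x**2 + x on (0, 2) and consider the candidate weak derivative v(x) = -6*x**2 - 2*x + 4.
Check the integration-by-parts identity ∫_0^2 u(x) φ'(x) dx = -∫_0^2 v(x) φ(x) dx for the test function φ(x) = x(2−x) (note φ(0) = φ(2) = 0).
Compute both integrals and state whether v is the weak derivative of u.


LHS = 164/15, RHS = 104/15. No, v is not the weak derivative of u.

u(x) = -2*x**3 - x**2 + x, classical derivative u'(x) = -6*x**2 - 2*x + 1.
φ(x) = x(2−x), so φ'(x) = 2 - 2*x.
Note φ(0) = φ(2) = 0, so the boundary term u·φ vanishes.
LHS = ∫_0^2 u(x) φ'(x) dx = ∫_0^2 (4*x^4 - 2*x^3 - 4*x^2 + 2*x) dx. Term by term:
  ∫_0^2 4*x^4 dx = 128/5;  ∫_0^2 -2*x^3 dx = -8;  ∫_0^2 -4*x^2 dx = -32/3;
  ∫_0^2 2*x dx = 4.
Sum: 128/5 − 8 − 32/3 + 4 = 164/15.
So LHS = 164/15.
∫_0^2 v(x) φ(x) dx = ∫_0^2 (6*x^4 - 10*x^3 - 8*x^2 + 8*x) dx. Term by term:
  ∫_0^2 6*x^4 dx = 192/5;  ∫_0^2 -10*x^3 dx = -40;  ∫_0^2 -8*x^2 dx = -64/3;
  ∫_0^2 8*x dx = 16.
Sum: 192/5 − 40 − 64/3 + 16 = -104/15.
So RHS = -∫_0^2 v(x) φ(x) dx = 104/15.
LHS − RHS = 4 ≠ 0, so the identity fails.
(For a valid weak derivative the identity must hold for EVERY test function, in particular this one. The failure shows v is NOT the weak derivative of u.)
Correct weak derivative would be u'(x) = -6*x**2 - 2*x + 1.


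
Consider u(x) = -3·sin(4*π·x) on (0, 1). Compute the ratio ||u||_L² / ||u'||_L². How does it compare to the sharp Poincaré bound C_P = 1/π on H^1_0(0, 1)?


||u||_L² / ||u'||_L² = 1/(4*π) < C_P = 1/π.

u(x) = -3·sin(4*π·x), so u'(x) = -12*π*cos(4*π*x).
Writing u(x) = A·sin(kπx/L) with A = -3 and k = 4, use ∫_0^L sin²(kπx/L) dx = L/2 and ∫_0^L cos²(kπx/L) dx = L/2.
u² = 9·sin²(4*π·x) and (u')² = 144*π^2·cos²(4*π·x), and each of sin², cos² integrates to L/2 = 1/2 over (0, 1).
∫_0^1 u² dx = 9/2, so ||u||_L² = 3*sqrt(2)/2.
∫_0^1 (u')² dx = 72*π^2, so ||u'||_L² = 6*sqrt(2)*π.
Ratio ||u||_L² / ||u'||_L² = 1/(4*π).
Sharp Poincaré constant on H^1_0(0, 1) is C_P = L/π = 1/π, achieved by sin(π·x).
This is the k = 4 harmonic; the ratio L/(kπ) is strictly less than C_P = L/π, consistent with the sharp inequality ||u||_L² ≤ C_P ||u'||_L².


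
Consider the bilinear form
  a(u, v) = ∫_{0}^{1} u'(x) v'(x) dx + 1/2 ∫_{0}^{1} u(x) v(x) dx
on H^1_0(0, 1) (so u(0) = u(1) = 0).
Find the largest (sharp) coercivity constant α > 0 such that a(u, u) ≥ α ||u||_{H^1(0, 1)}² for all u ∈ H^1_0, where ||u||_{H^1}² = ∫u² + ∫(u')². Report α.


α = (1/2 + π^2)/(1 + π^2)

Coercivity of a(·,·) on H^1_0(0, 1) means a(u, u) ≥ α ||u||_{H^1}² for every u ∈ H^1_0.
The interval has length L = 1, and Poincaré/coercivity depend only on L. Here a(u, u) = ∫(u')² + (1/2)·∫u².
Here 0 < c = 1/2 < 1. The condition a(u,u) ≥ α||u||_{H^1}² reads (1−α)∫(u')² ≥ (α−c)∫u². Any admissible α is ≤ 1 (rapidly oscillating u have ∫u²/∫(u')² → 0), and α = 1 would force 0 ≥ (1−c)∫u², impossible since c < 1; so 1−α > 0. By the sharp Poincaré inequality on H^1_0 of an interval of length L, ∫(u')² ≥ (π/L)²∫u² with equality for the first sine mode sin(π(x−x₀)/L) (x₀ the left endpoint), so the inequality holds for all u iff (1−α)(π/L)² ≥ α − c, i.e. α ≤ ((π/L)² + c)/((π/L)² + 1) = (1 + c(L/π)²)/(1 + (L/π)²). With (π/L)² = π^2 and c = 1/2, the largest admissible constant is α = ((π/L)² + c)/((π/L)² + 1).
Simplifying, α = (1/2 + π^2)/(1 + π^2).


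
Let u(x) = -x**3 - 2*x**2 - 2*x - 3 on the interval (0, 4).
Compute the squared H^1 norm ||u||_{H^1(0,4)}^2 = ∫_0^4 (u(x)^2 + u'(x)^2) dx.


||u||_{H^1}^2 = 1280948/105

The H^1 norm (squared) on an interval (0, L) is
  ||u||_{H^1}^2 = ∫_0^L u(x)^2 dx + ∫_0^L u'(x)^2 dx.
Compute u'(x) = -3*x**2 - 4*x - 2.
Then u(x)^2 = x**6 + 4*x**5 + 8*x**4 + 14*x**3 + 16*x**2 + 12*x + 9 and u'(x)^2 = 9*x**4 + 24*x**3 + 28*x**2 + 16*x + 4.
Integrate each monomial from 0 to 4 using ∫_0^4 c·x^n dx = c·4^(n+1)/(n+1):
  ∫_0^4 u(x)^2 dx = ∫_0^4 (x^6 + 4*x^5 + 8*x^4 + 14*x^3 + 16*x^2 + 12*x + 9) dx. Term by term:
    ∫_0^4 x^6 dx = 16384/7;  ∫_0^4 4*x^5 dx = 8192/3;  ∫_0^4 8*x^4 dx = 8192/5;
    ∫_0^4 14*x^3 dx = 896;  ∫_0^4 16*x^2 dx = 1024/3;  ∫_0^4 12*x dx = 96;
    ∫_0^4 9 dx = 36.
  Sum: 16384/7 + 8192/3 + 8192/5 + 896 + 1024/3 + 96 + 36 = 282764/35.
  ∫_0^4 u'(x)^2 dx = ∫_0^4 (9*x^4 + 24*x^3 + 28*x^2 + 16*x + 4) dx. Term by term:
    ∫_0^4 9*x^4 dx = 9216/5;  ∫_0^4 24*x^3 dx = 1536;  ∫_0^4 28*x^2 dx = 1792/3;
    ∫_0^4 16*x dx = 128;  ∫_0^4 4 dx = 16.
  Sum: 9216/5 + 1536 + 1792/3 + 128 + 16 = 61808/15.
Adding: ||u||_{H^1}^2 = 282764/35 + 61808/15 = 1280948/105.
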